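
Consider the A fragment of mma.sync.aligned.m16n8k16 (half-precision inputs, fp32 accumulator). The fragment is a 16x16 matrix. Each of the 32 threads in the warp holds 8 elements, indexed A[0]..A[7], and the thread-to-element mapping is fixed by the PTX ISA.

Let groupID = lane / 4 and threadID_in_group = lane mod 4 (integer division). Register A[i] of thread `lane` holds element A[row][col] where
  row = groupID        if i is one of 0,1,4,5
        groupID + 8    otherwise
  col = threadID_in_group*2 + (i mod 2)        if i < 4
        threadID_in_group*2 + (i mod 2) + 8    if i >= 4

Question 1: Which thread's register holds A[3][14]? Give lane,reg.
15,4

r: 3->gid=3,r8=0  c: 14->c8=1,tid=3,i&1=0
L=3*4+3=15  i=1*4+0*2+0=4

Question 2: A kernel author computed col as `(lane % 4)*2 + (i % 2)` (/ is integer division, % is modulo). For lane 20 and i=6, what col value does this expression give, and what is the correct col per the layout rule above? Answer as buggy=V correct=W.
`(lane % 4)*2 + (i % 2)`[20,6]->0
20: gid=5,tid=0
[6] (5+8,0*2+0+8) = (13,8)
col: 0 vs 8

buggy=0 correct=8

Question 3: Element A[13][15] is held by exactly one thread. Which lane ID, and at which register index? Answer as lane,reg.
r: 13->gid=5,r8=1  c: 15->c8=1,tid=3,i&1=1
L=5*4+3=23  i=1*4+1*2+1=7

23,7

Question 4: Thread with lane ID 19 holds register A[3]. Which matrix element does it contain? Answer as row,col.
lane 19: grp=4 (19/4), tig=3 (19%4)
i=3: r=4+8=12, c=3*2+1+0=7

12,7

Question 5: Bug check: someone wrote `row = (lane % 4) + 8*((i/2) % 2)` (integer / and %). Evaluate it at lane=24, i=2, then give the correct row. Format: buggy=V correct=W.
buggy=8 correct=14

`(lane % 4) + 8*((i/2) % 2)`[24,2]->8
L=24->g=24>>2=6, t=24&3=0
[2]->row 6+8=14  col 0·2+0+0=0
row: 8 vs 14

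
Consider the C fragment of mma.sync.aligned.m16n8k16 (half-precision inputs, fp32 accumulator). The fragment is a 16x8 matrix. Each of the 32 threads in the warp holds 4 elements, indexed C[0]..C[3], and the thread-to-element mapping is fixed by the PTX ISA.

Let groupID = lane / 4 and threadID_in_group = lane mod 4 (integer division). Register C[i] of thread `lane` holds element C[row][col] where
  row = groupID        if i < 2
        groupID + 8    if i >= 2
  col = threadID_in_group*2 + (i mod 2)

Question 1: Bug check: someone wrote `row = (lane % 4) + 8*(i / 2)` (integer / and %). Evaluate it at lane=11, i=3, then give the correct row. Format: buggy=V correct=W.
buggy=11 correct=10

`(lane % 4) + 8*(i / 2)`[11,3]->11
11: gid=2,tid=3
[3] (2+8,3*2+1) = (10,7)
row: 11 vs 10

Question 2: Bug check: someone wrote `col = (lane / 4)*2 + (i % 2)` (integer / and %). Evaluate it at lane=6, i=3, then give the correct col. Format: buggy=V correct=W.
`(lane / 4)*2 + (i % 2)`[6,3]->3
lane 6->6/4=1, 6 mod 4=2
i=3  r:1+8->9  c:2·2+1->5
col: 3 vs 5

buggy=3 correct=5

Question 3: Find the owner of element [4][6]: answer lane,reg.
r=4⇒gr=4,Rb=0  c=6⇒th=3,odd=0
L=4*4+3=19  i=0*2+0=0

19,0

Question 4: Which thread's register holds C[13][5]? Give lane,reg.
22,3

r=13⇒gr=5,Rb=1  c=5⇒th=2,odd=1
L=5*4+2=22  i=1*2+1=3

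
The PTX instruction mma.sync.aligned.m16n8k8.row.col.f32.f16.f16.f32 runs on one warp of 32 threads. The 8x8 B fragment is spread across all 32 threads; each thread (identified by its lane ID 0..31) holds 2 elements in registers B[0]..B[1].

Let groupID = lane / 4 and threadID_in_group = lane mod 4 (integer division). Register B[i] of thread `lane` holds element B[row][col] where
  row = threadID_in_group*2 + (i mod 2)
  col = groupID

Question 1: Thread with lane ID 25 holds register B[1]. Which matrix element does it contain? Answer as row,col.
3,6

lane 25: grp=6 (25/4), tig=1 (25%4)
i=1: r=1*2+1=3, c=grp=6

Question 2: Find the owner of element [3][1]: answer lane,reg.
c: 1->gid=1  r: 3->tid=1,i&1=1
L=1*4+1=5  i=1=1

5,1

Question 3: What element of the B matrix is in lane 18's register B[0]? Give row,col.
4,4

lane 18→18/4=4, 18 mod 4=2
i=0  r:2·2+0→4  c:4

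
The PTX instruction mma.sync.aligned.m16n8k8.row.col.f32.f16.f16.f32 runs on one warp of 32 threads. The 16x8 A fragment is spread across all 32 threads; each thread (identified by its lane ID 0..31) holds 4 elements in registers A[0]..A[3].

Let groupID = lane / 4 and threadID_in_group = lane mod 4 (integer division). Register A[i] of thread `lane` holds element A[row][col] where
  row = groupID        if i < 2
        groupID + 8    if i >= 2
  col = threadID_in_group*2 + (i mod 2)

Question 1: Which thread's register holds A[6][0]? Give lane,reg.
24,0

r=6→G=6,rhi=0  c=0→T=0,p=0
L=6*4+0=24  i=0*2+0=0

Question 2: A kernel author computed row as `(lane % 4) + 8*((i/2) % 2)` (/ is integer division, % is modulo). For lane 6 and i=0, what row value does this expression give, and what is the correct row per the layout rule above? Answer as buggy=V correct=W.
buggy=2 correct=1

`(lane % 4) + 8*((i/2) % 2)`[6,0]⇒2
lane 6⇒6/4=1, 6 mod 4=2
i=0  r:1+0⇒1  c:2·2+0⇒4
row: 2 vs 1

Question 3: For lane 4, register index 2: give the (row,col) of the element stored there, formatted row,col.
9,0

L=4→G=4>>2=1, T=4&3=0
[2]→row 1+8=9  col 0·2+0=0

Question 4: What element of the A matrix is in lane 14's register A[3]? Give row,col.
11,5

lane 14: gr=3 (14/4), th=2 (14%4)
i=3: r=3+8=11, c=2*2+1=5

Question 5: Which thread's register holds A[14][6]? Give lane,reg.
r:14=>grp=6,rB=1  c:6=>tig=3,lo=0
L=6*4+3=27  i=1*2+0=2

27,2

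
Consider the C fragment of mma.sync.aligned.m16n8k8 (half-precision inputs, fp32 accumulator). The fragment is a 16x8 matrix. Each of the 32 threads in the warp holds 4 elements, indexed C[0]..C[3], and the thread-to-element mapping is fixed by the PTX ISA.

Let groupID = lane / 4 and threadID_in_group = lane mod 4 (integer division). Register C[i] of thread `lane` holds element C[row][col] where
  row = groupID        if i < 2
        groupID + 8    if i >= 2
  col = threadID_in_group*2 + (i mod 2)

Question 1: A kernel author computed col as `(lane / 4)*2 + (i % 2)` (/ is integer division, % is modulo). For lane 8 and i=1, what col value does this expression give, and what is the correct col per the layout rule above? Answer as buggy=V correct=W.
`(lane / 4)*2 + (i % 2)`[8,1]⇒5
L=8⇒gr=8>>2=2, th=8&3=0
[1]⇒row 2+0=2  col 0·2+1=1
col: 5 vs 1

buggy=5 correct=1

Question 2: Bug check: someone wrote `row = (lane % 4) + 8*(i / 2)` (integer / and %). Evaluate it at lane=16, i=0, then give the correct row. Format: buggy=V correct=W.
buggy=0 correct=4

`(lane % 4) + 8*(i / 2)`[16,0]->0
16: gid=4,tid=0
[0] (4+0,0*2+0) = (4,0)
row: 0 vs 4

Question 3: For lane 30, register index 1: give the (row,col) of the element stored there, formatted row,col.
7,5

L=30⇒gr=30>>2=7, th=30&3=2
[1]⇒row 7+0=7  col 2·2+1=5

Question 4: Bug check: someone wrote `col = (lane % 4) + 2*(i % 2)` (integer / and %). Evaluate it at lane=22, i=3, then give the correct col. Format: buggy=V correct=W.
buggy=4 correct=5

`(lane % 4) + 2*(i % 2)`[22,3]=>4
22: grp=5,tig=2
[3] (5+8,2*2+1) = (13,5)
col: 4 vs 5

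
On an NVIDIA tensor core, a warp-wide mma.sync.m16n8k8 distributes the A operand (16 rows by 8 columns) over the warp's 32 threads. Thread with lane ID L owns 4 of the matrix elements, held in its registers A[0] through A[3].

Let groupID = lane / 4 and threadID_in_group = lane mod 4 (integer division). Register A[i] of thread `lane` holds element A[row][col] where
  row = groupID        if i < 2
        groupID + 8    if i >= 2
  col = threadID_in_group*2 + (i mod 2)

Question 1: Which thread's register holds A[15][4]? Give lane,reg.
30,2

r: 15->gid=7,r8=1  c: 4->tid=2,i&1=0
L=7*4+2=30  i=1*2+0=2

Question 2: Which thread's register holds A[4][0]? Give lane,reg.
r=4->g=4,rb=0  c=0->t=0,b0=0
L=4*4+0=16  i=0*2+0=0

16,0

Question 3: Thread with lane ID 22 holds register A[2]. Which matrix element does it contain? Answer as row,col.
13,4

L=22->gid=22>>2=5, tid=22&3=2
[2]->row 5+8=13  col 2·2+0=4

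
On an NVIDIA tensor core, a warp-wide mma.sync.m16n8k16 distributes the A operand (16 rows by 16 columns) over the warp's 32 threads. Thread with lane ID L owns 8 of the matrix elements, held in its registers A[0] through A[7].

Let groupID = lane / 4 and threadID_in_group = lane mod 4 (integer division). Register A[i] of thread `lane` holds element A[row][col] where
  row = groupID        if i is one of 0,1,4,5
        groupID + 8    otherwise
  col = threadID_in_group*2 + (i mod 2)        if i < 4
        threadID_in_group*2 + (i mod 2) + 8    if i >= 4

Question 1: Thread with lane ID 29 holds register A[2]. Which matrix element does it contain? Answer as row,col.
L=29=>grp=29>>2=7, tig=29&3=1
[2]=>row 7+8=15  col 1·2+0+0=2

15,2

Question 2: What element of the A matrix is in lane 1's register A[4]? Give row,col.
1: g=0,t=1
[4] (0+0,1*2+0+8) = (0,10)

0,10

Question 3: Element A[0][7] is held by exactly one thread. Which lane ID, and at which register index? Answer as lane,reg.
3,1

r: 0->gid=0,r8=0  c: 7->c8=0,tid=3,i&1=1
L=0*4+3=3  i=0*4+0*2+1=1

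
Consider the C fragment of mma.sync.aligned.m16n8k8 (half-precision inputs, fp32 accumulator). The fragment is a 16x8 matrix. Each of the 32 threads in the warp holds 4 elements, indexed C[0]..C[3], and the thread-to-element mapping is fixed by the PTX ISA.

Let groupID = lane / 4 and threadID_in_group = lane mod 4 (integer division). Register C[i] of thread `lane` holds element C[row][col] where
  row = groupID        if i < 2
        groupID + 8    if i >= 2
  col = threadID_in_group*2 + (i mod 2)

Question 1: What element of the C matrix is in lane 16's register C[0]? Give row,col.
L=16→G=16>>2=4, T=16&3=0
[0]→row 4+0=4  col 0·2+0=0

4,0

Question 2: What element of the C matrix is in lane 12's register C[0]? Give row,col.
L=12=>grp=12>>2=3, tig=12&3=0
[0]=>row 3+0=3  col 0·2+0=0

3,0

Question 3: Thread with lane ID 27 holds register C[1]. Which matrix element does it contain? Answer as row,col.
27: gr=6,th=3
[1] (6+0,3*2+1) = (6,7)

6,7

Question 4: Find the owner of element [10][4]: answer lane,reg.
r=10->g=2,rb=1  c=4->t=2,b0=0
L=2*4+2=10  i=1*2+0=2

10,2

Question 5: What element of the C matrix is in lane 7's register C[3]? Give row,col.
9,7

lane 7: gr=1 (7/4), th=3 (7%4)
i=3: r=1+8=9, c=3*2+1=7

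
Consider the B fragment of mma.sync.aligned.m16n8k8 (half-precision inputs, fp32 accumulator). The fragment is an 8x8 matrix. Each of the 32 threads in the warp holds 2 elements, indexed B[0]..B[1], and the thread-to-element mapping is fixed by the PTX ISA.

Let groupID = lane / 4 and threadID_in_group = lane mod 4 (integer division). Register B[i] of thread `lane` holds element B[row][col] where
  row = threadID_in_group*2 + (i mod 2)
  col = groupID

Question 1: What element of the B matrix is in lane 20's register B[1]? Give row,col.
20: G=5,T=0
[1] (0*2+1,5) = (1,5)

1,5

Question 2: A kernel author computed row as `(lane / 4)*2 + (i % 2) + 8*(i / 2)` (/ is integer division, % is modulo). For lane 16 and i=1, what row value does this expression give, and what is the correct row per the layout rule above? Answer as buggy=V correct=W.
`(lane / 4)*2 + (i % 2) + 8*(i / 2)`[16,1]=>9
lane 16: grp=4 (16/4), tig=0 (16%4)
i=1: r=0*2+1=1, c=grp=4
row: 9 vs 1

buggy=9 correct=1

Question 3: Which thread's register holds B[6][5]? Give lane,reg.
23,0

c=5→G=5  r=6→T=3,p=0
L=5*4+3=23  i=0=0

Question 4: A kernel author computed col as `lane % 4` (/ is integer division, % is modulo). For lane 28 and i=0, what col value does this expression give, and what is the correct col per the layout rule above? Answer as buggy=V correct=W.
`lane % 4`[28,0]⇒0
L=28⇒gr=28>>2=7, th=28&3=0
[0]⇒row 0·2+0=0  col gr=7
col: 0 vs 7

buggy=0 correct=7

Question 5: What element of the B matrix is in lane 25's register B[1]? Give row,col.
3,6

lane 25: grp=6 (25/4), tig=1 (25%4)
i=1: r=1*2+1=3, c=grp=6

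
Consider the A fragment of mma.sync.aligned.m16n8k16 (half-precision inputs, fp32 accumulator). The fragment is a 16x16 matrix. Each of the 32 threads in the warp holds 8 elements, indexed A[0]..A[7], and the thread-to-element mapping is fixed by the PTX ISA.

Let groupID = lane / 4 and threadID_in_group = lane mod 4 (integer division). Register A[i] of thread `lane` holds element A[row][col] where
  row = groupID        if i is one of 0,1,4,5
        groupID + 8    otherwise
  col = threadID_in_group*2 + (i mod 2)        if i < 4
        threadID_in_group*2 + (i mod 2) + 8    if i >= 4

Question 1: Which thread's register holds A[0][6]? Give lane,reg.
r: 0->gid=0,r8=0  c: 6->c8=0,tid=3,i&1=0
L=0*4+3=3  i=0*4+0*2+0=0

3,0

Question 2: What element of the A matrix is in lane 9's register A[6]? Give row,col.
L=9->gid=9>>2=2, tid=9&3=1
[6]->row 2+8=10  col 1·2+0+8=10

10,10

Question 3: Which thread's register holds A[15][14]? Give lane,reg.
31,6

r: 15->gid=7,r8=1  c: 14->c8=1,tid=3,i&1=0
L=7*4+3=31  i=1*4+1*2+0=6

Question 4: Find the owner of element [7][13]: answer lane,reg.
r=7->g=7,rb=0  c=13->cb=1,t=2,b0=1
L=7*4+2=30  i=1*4+0*2+1=5

30,5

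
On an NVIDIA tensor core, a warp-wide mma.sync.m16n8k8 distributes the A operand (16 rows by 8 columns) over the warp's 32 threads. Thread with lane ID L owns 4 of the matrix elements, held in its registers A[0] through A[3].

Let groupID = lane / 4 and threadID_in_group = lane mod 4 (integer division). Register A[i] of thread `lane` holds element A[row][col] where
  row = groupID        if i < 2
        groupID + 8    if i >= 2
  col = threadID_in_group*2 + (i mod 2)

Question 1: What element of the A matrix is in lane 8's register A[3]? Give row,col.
lane 8: g=2 (8/4), t=0 (8%4)
i=3: r=2+8=10, c=0*2+1=1

10,1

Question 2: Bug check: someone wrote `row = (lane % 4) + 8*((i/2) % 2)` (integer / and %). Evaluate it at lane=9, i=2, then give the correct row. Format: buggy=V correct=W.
buggy=9 correct=10

`(lane % 4) + 8*((i/2) % 2)`[9,2]=>9
L=9=>grp=9>>2=2, tig=9&3=1
[2]=>row 2+8=10  col 1·2+0=2
row: 9 vs 10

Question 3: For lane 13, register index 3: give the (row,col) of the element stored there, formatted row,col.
13: gid=3,tid=1
[3] (3+8,1*2+1) = (11,3)

11,3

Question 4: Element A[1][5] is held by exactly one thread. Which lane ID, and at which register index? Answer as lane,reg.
r=1→G=1,rhi=0  c=5→T=2,p=1
L=1*4+2=6  i=0*2+1=1

6,1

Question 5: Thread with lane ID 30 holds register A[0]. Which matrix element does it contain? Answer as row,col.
lane 30->30/4=7, 30 mod 4=2
i=0  r:7+0->7  c:2·2+0->4

7,4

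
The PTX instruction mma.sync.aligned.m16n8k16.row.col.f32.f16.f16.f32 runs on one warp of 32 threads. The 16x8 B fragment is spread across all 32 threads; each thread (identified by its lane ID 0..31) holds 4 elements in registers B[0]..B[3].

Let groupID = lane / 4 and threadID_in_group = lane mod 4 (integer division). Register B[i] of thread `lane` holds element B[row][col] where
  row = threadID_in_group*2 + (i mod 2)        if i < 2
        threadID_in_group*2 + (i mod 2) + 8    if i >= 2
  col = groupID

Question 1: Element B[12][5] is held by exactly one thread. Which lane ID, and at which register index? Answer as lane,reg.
22,2

c: 5->gid=5  r: 12->r8=1,tid=2,i&1=0
L=5*4+2=22  i=1*2+0=2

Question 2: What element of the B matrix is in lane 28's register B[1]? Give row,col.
28: gr=7,th=0
[1] (0*2+1+0,7) = (1,7)

1,7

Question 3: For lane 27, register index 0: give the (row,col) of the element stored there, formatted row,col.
6,6

L=27→G=27>>2=6, T=27&3=3
[0]→row 3·2+0+0=6  col G=6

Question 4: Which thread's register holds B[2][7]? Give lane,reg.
29,0

c=7->g=7  r=2->rb=0,t=1,b0=0
L=7*4+1=29  i=0*2+0=0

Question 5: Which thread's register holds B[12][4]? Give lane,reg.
c: 4->gid=4  r: 12->r8=1,tid=2,i&1=0
L=4*4+2=18  i=1*2+0=2

18,2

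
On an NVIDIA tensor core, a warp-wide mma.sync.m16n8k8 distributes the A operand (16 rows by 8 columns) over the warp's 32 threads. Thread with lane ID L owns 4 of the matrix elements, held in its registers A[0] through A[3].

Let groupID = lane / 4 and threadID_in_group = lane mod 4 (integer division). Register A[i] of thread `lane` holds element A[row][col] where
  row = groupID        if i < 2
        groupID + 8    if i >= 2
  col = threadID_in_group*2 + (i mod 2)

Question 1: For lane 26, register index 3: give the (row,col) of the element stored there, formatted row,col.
lane 26: gid=6 (26/4), tid=2 (26%4)
i=3: r=6+8=14, c=2*2+1=5

14,5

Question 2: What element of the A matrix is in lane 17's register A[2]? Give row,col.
12,2

lane 17: gid=4 (17/4), tid=1 (17%4)
i=2: r=4+8=12, c=1*2+0=2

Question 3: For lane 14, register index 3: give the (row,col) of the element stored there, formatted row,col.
11,5

14: gid=3,tid=2
[3] (3+8,2*2+1) = (11,5)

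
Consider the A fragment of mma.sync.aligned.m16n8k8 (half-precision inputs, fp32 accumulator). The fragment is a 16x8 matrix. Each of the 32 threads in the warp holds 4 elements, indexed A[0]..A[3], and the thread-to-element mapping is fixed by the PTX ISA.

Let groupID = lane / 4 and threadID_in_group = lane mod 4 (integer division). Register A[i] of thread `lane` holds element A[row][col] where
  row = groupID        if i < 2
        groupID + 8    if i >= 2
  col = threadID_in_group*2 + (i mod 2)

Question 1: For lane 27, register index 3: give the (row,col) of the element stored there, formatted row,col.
14,7

27: grp=6,tig=3
[3] (6+8,3*2+1) = (14,7)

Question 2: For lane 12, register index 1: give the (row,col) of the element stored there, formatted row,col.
lane 12->12/4=3, 12 mod 4=0
i=1  r:3+0->3  c:2·0+1->1

3,1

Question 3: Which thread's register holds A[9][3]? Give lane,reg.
r=9→G=1,rhi=1  c=3→T=1,p=1
L=1*4+1=5  i=1*2+1=3

5,3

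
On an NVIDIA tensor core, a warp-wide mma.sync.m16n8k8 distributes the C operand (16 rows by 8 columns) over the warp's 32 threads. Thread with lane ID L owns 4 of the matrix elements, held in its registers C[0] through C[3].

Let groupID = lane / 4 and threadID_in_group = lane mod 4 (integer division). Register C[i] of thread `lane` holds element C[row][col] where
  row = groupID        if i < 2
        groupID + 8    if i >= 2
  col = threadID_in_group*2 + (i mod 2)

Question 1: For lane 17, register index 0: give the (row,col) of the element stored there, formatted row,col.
4,2

lane 17: G=4 (17/4), T=1 (17%4)
i=0: r=4+0=4, c=1*2+0=2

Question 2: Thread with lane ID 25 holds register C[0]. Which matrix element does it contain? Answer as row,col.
lane 25->25/4=6, 25 mod 4=1
i=0  r:6+0->6  c:2·1+0->2

6,2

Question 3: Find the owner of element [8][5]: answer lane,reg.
r=8⇒gr=0,Rb=1  c=5⇒th=2,odd=1
L=0*4+2=2  i=1*2+1=3

2,3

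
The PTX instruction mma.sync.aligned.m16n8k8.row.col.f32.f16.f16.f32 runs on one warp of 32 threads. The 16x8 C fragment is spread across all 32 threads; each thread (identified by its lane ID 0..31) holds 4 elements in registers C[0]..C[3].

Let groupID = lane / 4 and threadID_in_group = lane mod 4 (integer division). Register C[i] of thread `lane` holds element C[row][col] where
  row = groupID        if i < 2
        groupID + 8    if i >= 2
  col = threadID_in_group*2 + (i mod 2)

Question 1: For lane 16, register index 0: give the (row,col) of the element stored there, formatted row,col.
16: G=4,T=0
[0] (4+0,0*2+0) = (4,0)

4,0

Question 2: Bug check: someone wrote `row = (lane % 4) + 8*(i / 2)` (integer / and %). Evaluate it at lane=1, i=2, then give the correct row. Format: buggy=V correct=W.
buggy=9 correct=8

`(lane % 4) + 8*(i / 2)`[1,2]->9
lane 1->1/4=0, 1 mod 4=1
i=2  r:0+8->8  c:2·1+0->2
row: 9 vs 8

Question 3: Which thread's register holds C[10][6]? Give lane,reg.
11,2

r=10⇒gr=2,Rb=1  c=6⇒th=3,odd=0
L=2*4+3=11  i=1*2+0=2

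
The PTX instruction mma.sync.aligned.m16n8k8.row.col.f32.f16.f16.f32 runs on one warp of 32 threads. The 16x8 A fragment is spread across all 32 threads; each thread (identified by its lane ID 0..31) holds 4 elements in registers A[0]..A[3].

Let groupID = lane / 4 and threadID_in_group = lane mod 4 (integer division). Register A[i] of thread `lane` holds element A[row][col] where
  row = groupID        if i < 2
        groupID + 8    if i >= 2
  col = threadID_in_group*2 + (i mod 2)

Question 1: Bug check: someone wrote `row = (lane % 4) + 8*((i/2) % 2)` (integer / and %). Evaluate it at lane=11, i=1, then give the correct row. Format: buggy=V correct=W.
`(lane % 4) + 8*((i/2) % 2)`[11,1]→3
lane 11→11/4=2, 11 mod 4=3
i=1  r:2+0→2  c:2·3+1→7
row: 3 vs 2

buggy=3 correct=2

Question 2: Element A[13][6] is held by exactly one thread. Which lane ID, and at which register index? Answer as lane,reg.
23,2

r=13→G=5,rhi=1  c=6→T=3,p=0
L=5*4+3=23  i=1*2+0=2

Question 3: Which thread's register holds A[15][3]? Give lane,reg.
29,3

r:15=>grp=7,rB=1  c:3=>tig=1,lo=1
L=7*4+1=29  i=1*2+1=3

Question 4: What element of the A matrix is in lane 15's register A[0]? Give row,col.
15: gid=3,tid=3
[0] (3+0,3*2+0) = (3,6)

3,6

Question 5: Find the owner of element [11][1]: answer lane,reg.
12,3

r=11⇒gr=3,Rb=1  c=1⇒th=0,odd=1
L=3*4+0=12  i=1*2+1=3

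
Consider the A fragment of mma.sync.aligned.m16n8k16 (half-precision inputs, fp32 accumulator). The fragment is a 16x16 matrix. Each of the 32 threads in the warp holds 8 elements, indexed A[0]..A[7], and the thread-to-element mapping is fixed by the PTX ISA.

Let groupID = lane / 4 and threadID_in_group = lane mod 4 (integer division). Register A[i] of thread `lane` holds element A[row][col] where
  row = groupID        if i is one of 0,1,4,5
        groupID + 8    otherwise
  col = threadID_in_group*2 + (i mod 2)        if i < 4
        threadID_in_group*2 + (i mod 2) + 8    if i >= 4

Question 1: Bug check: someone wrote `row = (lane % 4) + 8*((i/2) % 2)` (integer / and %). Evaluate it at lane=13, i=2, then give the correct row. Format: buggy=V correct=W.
buggy=9 correct=11

`(lane % 4) + 8*((i/2) % 2)`[13,2]->9
13: g=3,t=1
[2] (3+8,1*2+0+0) = (11,2)
row: 9 vs 11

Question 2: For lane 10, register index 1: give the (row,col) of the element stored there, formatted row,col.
2,5

L=10->gid=10>>2=2, tid=10&3=2
[1]->row 2+0=2  col 2·2+1+0=5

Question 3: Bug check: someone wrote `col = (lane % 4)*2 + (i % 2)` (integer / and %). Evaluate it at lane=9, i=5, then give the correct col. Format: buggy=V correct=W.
buggy=3 correct=11

`(lane % 4)*2 + (i % 2)`[9,5]->3
lane 9->9/4=2, 9 mod 4=1
i=5  r:2+0->2  c:2·1+1+8->11
col: 3 vs 11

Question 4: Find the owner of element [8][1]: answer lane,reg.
r=8→G=0,rhi=1  c=1→chi=0,T=0,p=1
L=0*4+0=0  i=0*4+1*2+1=3

0,3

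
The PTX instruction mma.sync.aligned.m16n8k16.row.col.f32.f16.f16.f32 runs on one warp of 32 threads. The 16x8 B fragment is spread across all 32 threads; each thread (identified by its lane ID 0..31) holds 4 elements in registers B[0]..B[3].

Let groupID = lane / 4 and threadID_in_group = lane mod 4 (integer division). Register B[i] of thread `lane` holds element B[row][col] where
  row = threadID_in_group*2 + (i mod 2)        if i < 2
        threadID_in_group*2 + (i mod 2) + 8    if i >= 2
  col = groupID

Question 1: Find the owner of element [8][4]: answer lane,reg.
c:4=>grp=4  r:8=>rB=1,tig=0,lo=0
L=4*4+0=16  i=1*2+0=2

16,2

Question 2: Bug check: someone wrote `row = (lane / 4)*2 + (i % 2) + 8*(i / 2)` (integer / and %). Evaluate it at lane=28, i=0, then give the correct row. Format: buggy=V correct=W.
buggy=14 correct=0

`(lane / 4)*2 + (i % 2) + 8*(i / 2)`[28,0]=>14
lane 28: grp=7 (28/4), tig=0 (28%4)
i=0: r=0*2+0+0=0, c=grp=7
row: 14 vs 0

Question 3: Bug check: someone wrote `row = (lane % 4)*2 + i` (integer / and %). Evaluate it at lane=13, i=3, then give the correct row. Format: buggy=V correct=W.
buggy=5 correct=11

`(lane % 4)*2 + i`[13,3]=>5
lane 13=>13/4=3, 13 mod 4=1
i=3  r:2·1+1+8=>11  c:3
row: 5 vs 11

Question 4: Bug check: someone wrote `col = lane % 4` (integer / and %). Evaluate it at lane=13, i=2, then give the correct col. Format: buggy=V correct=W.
buggy=1 correct=3

`lane % 4`[13,2]→1
13: G=3,T=1
[2] (1*2+0+8,3) = (10,3)
col: 1 vs 3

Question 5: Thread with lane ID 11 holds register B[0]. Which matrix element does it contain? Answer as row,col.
lane 11: gid=2 (11/4), tid=3 (11%4)
i=0: r=3*2+0+0=6, c=gid=2

6,2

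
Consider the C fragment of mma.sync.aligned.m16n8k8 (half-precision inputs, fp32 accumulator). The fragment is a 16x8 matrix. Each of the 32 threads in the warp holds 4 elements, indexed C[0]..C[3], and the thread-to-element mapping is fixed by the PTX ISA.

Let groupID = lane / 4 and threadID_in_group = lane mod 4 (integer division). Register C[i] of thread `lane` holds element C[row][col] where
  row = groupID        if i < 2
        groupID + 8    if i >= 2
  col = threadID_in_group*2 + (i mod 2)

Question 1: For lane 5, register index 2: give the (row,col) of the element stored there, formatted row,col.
9,2

L=5->gid=5>>2=1, tid=5&3=1
[2]->row 1+8=9  col 1·2+0=2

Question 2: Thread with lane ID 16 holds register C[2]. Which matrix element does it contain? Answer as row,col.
16: grp=4,tig=0
[2] (4+8,0*2+0) = (12,0)

12,0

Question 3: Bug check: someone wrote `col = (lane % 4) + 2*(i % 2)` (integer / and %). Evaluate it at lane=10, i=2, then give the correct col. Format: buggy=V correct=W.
`(lane % 4) + 2*(i % 2)`[10,2]→2
10: G=2,T=2
[2] (2+8,2*2+0) = (10,4)
col: 2 vs 4

buggy=2 correct=4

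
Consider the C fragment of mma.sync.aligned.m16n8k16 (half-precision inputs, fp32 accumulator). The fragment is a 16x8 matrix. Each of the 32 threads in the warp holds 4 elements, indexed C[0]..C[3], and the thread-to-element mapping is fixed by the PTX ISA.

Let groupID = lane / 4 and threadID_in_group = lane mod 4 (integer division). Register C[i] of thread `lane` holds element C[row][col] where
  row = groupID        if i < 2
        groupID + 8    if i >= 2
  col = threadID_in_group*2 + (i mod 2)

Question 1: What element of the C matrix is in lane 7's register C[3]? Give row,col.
L=7->g=7>>2=1, t=7&3=3
[3]->row 1+8=9  col 3·2+1=7

9,7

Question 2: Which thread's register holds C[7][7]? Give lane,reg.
31,1

r=7->g=7,rb=0  c=7->t=3,b0=1
L=7*4+3=31  i=0*2+1=1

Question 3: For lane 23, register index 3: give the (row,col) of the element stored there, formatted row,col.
23: gid=5,tid=3
[3] (5+8,3*2+1) = (13,7)

13,7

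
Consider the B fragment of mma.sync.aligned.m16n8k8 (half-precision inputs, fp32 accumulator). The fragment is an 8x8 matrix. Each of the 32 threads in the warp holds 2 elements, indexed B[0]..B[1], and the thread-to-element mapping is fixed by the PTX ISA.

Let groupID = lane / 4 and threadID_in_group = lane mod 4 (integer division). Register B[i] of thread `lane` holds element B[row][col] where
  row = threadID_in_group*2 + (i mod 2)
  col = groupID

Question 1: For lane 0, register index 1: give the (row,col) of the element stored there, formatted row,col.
1,0

lane 0: g=0 (0/4), t=0 (0%4)
i=1: r=0*2+1=1, c=g=0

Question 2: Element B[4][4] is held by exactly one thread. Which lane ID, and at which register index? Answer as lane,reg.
18,0

c=4->g=4  r=4->t=2,b0=0
L=4*4+2=18  i=0=0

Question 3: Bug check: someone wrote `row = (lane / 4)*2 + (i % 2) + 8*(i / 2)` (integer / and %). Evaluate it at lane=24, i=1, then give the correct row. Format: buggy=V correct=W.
`(lane / 4)*2 + (i % 2) + 8*(i / 2)`[24,1]→13
lane 24→24/4=6, 24 mod 4=0
i=1  r:2·0+1→1  c:6
row: 13 vs 1

buggy=13 correct=1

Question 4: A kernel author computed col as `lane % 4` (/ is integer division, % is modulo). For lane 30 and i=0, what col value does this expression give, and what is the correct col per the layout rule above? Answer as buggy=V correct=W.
`lane % 4`[30,0]⇒2
30: gr=7,th=2
[0] (2*2+0,7) = (4,7)
col: 2 vs 7

buggy=2 correct=7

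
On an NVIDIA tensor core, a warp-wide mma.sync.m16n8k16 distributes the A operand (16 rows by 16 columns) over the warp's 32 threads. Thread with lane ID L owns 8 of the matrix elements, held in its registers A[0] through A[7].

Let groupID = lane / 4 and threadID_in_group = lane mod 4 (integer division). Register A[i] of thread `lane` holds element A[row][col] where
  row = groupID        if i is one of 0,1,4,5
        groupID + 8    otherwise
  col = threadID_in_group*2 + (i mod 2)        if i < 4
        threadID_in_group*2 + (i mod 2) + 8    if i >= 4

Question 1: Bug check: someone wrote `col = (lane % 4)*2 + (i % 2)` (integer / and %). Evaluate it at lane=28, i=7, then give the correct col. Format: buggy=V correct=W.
`(lane % 4)*2 + (i % 2)`[28,7]⇒1
28: gr=7,th=0
[7] (7+8,0*2+1+8) = (15,9)
col: 1 vs 9

buggy=1 correct=9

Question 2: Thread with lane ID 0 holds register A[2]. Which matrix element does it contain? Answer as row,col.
L=0⇒gr=0>>2=0, th=0&3=0
[2]⇒row 0+8=8  col 0·2+0+0=0

8,0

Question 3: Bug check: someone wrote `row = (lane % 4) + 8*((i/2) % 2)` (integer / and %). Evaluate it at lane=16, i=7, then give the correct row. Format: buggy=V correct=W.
buggy=8 correct=12

`(lane % 4) + 8*((i/2) % 2)`[16,7]⇒8
L=16⇒gr=16>>2=4, th=16&3=0
[7]⇒row 4+8=12  col 0·2+1+8=9
row: 8 vs 12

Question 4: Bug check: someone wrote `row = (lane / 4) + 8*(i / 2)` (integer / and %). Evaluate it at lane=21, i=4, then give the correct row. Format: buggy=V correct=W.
buggy=21 correct=5

`(lane / 4) + 8*(i / 2)`[21,4]→21
lane 21→21/4=5, 21 mod 4=1
i=4  r:5+0→5  c:2·1+0+8→10
row: 21 vs 5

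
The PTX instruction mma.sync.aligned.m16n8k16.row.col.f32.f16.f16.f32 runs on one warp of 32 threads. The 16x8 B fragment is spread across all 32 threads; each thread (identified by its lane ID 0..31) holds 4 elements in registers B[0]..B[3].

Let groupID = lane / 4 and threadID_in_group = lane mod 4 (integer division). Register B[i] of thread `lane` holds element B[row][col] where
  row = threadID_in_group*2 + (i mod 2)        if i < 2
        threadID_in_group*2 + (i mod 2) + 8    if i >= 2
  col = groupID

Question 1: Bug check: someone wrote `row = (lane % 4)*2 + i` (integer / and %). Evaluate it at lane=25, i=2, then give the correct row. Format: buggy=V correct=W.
`(lane % 4)*2 + i`[25,2]=>4
lane 25: grp=6 (25/4), tig=1 (25%4)
i=2: r=1*2+0+8=10, c=grp=6
row: 4 vs 10

buggy=4 correct=10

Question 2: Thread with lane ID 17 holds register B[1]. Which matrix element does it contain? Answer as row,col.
3,4

lane 17: gid=4 (17/4), tid=1 (17%4)
i=1: r=1*2+1+0=3, c=gid=4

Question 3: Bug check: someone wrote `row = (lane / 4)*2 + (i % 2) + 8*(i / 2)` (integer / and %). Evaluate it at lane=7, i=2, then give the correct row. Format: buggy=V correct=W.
`(lane / 4)*2 + (i % 2) + 8*(i / 2)`[7,2]->10
L=7->gid=7>>2=1, tid=7&3=3
[2]->row 3·2+0+8=14  col gid=1
row: 10 vs 14

buggy=10 correct=14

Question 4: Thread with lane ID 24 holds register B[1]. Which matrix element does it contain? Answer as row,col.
1,6

lane 24: gr=6 (24/4), th=0 (24%4)
i=1: r=0*2+1+0=1, c=gr=6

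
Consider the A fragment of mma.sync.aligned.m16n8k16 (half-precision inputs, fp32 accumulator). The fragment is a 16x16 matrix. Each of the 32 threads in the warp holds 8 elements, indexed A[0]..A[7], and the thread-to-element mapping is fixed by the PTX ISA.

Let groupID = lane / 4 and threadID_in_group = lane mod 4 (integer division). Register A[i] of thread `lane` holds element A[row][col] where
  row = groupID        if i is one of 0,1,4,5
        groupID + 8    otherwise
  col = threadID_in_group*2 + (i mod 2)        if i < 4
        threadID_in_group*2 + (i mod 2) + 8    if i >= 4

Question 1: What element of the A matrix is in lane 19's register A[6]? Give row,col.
lane 19: gid=4 (19/4), tid=3 (19%4)
i=6: r=4+8=12, c=3*2+0+8=14

12,14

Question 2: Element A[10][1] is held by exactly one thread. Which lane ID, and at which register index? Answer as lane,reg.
8,3

r=10⇒gr=2,Rb=1  c=1⇒Cb=0,th=0,odd=1
L=2*4+0=8  i=0*4+1*2+1=3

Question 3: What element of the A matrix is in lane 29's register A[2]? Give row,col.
lane 29: gr=7 (29/4), th=1 (29%4)
i=2: r=7+8=15, c=1*2+0+0=2

15,2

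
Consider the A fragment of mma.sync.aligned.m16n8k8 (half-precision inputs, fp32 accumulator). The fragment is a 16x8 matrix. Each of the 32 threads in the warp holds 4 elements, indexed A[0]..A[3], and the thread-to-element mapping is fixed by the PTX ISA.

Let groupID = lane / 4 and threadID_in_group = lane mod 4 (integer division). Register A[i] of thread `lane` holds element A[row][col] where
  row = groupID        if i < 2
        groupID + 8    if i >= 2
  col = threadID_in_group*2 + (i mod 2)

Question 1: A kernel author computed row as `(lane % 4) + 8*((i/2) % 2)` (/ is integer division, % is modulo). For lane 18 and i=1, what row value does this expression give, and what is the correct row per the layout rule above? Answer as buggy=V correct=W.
buggy=2 correct=4

`(lane % 4) + 8*((i/2) % 2)`[18,1]=>2
lane 18: grp=4 (18/4), tig=2 (18%4)
i=1: r=4+0=4, c=2*2+1=5
row: 2 vs 4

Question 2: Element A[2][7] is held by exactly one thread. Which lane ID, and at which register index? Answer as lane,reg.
11,1

r=2→G=2,rhi=0  c=7→T=3,p=1
L=2*4+3=11  i=0*2+1=1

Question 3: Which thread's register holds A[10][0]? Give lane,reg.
8,2

r=10->g=2,rb=1  c=0->t=0,b0=0
L=2*4+0=8  i=1*2+0=2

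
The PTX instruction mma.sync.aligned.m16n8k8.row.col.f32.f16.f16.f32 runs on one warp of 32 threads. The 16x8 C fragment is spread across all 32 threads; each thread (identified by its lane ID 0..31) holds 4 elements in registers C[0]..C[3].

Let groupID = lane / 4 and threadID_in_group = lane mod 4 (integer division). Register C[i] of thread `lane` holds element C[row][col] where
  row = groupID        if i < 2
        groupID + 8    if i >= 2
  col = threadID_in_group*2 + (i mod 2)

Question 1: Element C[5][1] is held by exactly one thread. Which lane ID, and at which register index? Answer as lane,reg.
20,1

r: 5->gid=5,r8=0  c: 1->tid=0,i&1=1
L=5*4+0=20  i=0*2+1=1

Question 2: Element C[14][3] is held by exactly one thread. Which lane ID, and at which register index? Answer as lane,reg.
25,3

r=14→G=6,rhi=1  c=3→T=1,p=1
L=6*4+1=25  i=1*2+1=3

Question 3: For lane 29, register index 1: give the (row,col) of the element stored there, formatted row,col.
29: g=7,t=1
[1] (7+0,1*2+1) = (7,3)

7,3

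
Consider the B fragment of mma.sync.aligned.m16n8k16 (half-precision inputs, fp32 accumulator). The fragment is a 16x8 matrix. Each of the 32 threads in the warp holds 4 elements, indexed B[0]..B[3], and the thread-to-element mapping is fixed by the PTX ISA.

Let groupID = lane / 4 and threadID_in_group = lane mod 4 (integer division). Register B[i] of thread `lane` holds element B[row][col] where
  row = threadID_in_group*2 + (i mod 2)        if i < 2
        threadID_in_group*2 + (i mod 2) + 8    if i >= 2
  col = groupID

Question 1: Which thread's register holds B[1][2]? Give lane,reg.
c:2=>grp=2  r:1=>rB=0,tig=0,lo=1
L=2*4+0=8  i=0*2+1=1

8,1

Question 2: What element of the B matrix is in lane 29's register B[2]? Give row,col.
lane 29: gr=7 (29/4), th=1 (29%4)
i=2: r=1*2+0+8=10, c=gr=7

10,7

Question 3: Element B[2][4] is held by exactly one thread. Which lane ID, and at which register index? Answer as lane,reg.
17,0

c=4→G=4  r=2→rhi=0,T=1,p=0
L=4*4+1=17  i=0*2+0=0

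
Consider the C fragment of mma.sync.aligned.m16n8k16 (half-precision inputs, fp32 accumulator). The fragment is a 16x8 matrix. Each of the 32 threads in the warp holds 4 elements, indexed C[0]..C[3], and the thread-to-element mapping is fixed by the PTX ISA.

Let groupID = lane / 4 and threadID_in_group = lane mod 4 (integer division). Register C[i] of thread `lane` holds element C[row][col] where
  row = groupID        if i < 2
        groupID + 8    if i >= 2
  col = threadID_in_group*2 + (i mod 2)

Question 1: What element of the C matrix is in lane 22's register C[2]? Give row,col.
22: g=5,t=2
[2] (5+8,2*2+0) = (13,4)

13,4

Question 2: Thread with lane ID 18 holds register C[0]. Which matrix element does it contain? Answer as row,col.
18: G=4,T=2
[0] (4+0,2*2+0) = (4,4)

4,4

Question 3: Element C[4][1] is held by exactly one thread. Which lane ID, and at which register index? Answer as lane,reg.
r=4⇒gr=4,Rb=0  c=1⇒th=0,odd=1
L=4*4+0=16  i=0*2+1=1

16,1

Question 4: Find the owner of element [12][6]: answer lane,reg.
19,2

r=12→G=4,rhi=1  c=6→T=3,p=0
L=4*4+3=19  i=1*2+0=2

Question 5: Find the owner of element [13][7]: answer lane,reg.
r: 13->gid=5,r8=1  c: 7->tid=3,i&1=1
L=5*4+3=23  i=1*2+1=3

23,3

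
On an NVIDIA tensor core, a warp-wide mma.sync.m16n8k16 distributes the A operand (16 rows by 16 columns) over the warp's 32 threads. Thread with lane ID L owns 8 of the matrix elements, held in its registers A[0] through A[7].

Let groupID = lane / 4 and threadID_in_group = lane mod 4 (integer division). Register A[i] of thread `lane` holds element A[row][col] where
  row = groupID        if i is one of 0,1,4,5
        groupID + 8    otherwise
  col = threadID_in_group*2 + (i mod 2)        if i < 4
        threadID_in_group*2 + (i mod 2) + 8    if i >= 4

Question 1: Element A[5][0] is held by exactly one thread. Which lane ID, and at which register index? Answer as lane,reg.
r=5->g=5,rb=0  c=0->cb=0,t=0,b0=0
L=5*4+0=20  i=0*4+0*2+0=0

20,0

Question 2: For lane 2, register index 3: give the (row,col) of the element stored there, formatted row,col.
8,5

lane 2: G=0 (2/4), T=2 (2%4)
i=3: r=0+8=8, c=2*2+1+0=5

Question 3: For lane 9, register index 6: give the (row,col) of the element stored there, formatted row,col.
lane 9: gr=2 (9/4), th=1 (9%4)
i=6: r=2+8=10, c=1*2+0+8=10

10,10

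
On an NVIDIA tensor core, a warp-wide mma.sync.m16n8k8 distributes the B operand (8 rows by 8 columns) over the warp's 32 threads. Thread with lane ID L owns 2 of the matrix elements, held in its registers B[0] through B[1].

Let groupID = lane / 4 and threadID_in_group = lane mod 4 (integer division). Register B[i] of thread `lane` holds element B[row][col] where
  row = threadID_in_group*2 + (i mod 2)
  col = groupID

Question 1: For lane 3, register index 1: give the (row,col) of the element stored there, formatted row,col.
7,0

lane 3->3/4=0, 3 mod 4=3
i=1  r:2·3+1->7  c:0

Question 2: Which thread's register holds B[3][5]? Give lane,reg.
c=5->g=5  r=3->t=1,b0=1
L=5*4+1=21  i=1=1

21,1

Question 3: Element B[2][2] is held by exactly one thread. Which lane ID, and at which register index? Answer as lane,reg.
c: 2->gid=2  r: 2->tid=1,i&1=0
L=2*4+1=9  i=0=0

9,0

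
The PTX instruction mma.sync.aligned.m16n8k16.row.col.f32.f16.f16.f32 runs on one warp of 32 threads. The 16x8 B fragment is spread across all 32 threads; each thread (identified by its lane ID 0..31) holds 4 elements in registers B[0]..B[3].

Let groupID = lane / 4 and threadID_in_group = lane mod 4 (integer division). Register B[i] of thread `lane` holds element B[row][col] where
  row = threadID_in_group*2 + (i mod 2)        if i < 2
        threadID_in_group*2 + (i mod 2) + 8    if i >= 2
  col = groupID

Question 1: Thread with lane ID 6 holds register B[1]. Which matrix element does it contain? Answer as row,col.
5,1

lane 6->6/4=1, 6 mod 4=2
i=1  r:2·2+1+0->5  c:1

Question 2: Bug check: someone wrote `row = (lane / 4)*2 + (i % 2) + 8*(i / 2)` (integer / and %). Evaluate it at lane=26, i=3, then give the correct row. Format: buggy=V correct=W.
`(lane / 4)*2 + (i % 2) + 8*(i / 2)`[26,3]=>21
lane 26=>26/4=6, 26 mod 4=2
i=3  r:2·2+1+8=>13  c:6
row: 21 vs 13

buggy=21 correct=13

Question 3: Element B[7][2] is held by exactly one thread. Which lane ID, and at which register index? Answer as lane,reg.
11,1

c: 2->gid=2  r: 7->r8=0,tid=3,i&1=1
L=2*4+3=11  i=0*2+1=1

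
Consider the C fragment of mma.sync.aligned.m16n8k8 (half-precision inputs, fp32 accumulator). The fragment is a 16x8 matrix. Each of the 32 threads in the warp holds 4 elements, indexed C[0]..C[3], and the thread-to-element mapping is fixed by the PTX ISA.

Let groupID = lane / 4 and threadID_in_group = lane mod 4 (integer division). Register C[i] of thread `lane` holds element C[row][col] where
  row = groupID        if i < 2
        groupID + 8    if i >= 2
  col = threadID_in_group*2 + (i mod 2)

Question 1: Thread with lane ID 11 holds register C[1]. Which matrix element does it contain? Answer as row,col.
11: G=2,T=3
[1] (2+0,3*2+1) = (2,7)

2,7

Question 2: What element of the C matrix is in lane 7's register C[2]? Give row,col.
9,6

7: gr=1,th=3
[2] (1+8,3*2+0) = (9,6)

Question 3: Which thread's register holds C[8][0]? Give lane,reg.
0,2

r=8⇒gr=0,Rb=1  c=0⇒th=0,odd=0
L=0*4+0=0  i=1*2+0=2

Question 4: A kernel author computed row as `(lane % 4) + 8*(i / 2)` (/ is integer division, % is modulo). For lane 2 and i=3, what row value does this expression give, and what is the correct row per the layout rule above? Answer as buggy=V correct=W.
buggy=10 correct=8

`(lane % 4) + 8*(i / 2)`[2,3]=>10
lane 2=>2/4=0, 2 mod 4=2
i=3  r:0+8=>8  c:2·2+1=>5
row: 10 vs 8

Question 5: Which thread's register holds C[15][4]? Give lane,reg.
30,2

r=15→G=7,rhi=1  c=4→T=2,p=0
L=7*4+2=30  i=1*2+0=2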